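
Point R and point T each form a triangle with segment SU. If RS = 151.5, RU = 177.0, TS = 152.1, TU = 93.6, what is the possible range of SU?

From triangle RSU: |151.5 − 177.0| < SU < 151.5 + 177.0, i.e. 25.5 < SU < 328.5.
From triangle TSU: 58.5 < SU < 245.7.
Both must hold, so SU lies in the intersection.

58.5 < SU < 245.7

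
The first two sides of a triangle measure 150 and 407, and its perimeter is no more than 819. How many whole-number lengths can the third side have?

5

Triangle inequality: 257 < x < 557. Perimeter ≤ 819 gives x ≤ 819 − 150 − 407 = 262.
So 257 < x ≤ 262; integers 258 through 262: 5 values.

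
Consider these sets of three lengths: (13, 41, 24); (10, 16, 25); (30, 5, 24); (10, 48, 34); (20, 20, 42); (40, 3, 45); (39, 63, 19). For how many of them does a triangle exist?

1

(13,24,41): 13+24 ≤ 41 → not valid
(10,16,25): 10+16 > 25 → valid
(5,24,30): 5+24 ≤ 30 → not valid
(10,34,48): 10+34 ≤ 48 → not valid
(20,20,42): 20+20 ≤ 42 → not valid
(3,40,45): 3+40 ≤ 45 → not valid
(19,39,63): 19+39 ≤ 63 → not valid
1 of the 7 triples forms a triangle.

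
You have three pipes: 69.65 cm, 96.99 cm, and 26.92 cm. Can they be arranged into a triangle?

The longest side is 96.99, but the other two sum to only 96.57.
96.57 < 96.99, so the triangle inequality fails.

No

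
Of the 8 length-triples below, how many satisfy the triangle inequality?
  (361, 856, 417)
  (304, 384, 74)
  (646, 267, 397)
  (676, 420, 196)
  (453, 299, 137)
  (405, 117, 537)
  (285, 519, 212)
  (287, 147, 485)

(361,417,856): 361+417 ≤ 856 → not valid
(74,304,384): 74+304 ≤ 384 → not valid
(267,397,646): 267+397 > 646 → valid
(196,420,676): 196+420 ≤ 676 → not valid
(137,299,453): 137+299 ≤ 453 → not valid
(117,405,537): 117+405 ≤ 537 → not valid
(212,285,519): 212+285 ≤ 519 → not valid
(147,287,485): 147+287 ≤ 485 → not valid
1 of the 8 triples forms a triangle.

1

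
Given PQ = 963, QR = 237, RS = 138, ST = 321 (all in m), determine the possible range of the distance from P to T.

267 ≤ PT ≤ 1659 m

The maximum is all hops collinear in one direction: 963 + 237 + 138 + 321 = 1659.
The longest hop is 963; the others sum to 696. Folding the others back against it leaves at least 963 − 696 = 267.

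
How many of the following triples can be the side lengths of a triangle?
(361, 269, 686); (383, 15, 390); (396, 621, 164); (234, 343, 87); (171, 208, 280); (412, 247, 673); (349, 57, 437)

2

(269,361,686): 269+361 ≤ 686 → not valid
(15,383,390): 15+383 > 390 → valid
(164,396,621): 164+396 ≤ 621 → not valid
(87,234,343): 87+234 ≤ 343 → not valid
(171,208,280): 171+208 > 280 → valid
(247,412,673): 247+412 ≤ 673 → not valid
(57,349,437): 57+349 ≤ 437 → not valid
2 of the 7 triples form a triangle.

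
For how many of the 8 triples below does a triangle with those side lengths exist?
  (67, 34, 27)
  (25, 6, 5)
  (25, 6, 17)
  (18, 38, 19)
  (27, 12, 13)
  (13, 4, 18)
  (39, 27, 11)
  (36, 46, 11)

1

(27,34,67): 27+34 ≤ 67 → not valid
(5,6,25): 5+6 ≤ 25 → not valid
(6,17,25): 6+17 ≤ 25 → not valid
(18,19,38): 18+19 ≤ 38 → not valid
(12,13,27): 12+13 ≤ 27 → not valid
(4,13,18): 4+13 ≤ 18 → not valid
(11,27,39): 11+27 ≤ 39 → not valid
(11,36,46): 11+36 > 46 → valid
1 of the 8 triples forms a triangle.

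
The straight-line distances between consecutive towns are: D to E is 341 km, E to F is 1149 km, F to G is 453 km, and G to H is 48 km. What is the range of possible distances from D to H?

The maximum is all hops collinear in one direction: 341 + 1149 + 453 + 48 = 1991.
The longest hop is 1149; the others sum to 842. Folding the others back against it leaves at least 1149 − 842 = 307.

307 ≤ DH ≤ 1991 km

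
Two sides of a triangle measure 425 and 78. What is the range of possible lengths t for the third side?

347 < t < 503

By the triangle inequality, t must be less than 425 + 78 = 503 and greater than |425 − 78| = 347.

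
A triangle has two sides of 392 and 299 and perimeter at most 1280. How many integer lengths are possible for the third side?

496

Triangle inequality: 93 < x < 691. Perimeter ≤ 1280 gives x ≤ 1280 − 392 − 299 = 589.
So 93 < x ≤ 589; integers 94 through 589: 496 values.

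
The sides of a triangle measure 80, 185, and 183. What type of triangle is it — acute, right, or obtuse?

Compare the square of the longest side to the sum of squares of the other two: 80² + 183² = 39889 > 34225 = 185².

acute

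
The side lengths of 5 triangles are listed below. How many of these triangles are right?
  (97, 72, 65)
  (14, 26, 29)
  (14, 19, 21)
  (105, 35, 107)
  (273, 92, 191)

(97,72,65): 65²+72² = 9409 = 97² → right
(14,26,29): 14²+26² = 872 > 841 = 29² → acute
(14,19,21): 14²+19² = 557 > 441 = 21² → acute
(105,35,107): 35²+105² = 12250 > 11449 = 107² → acute
(273,92,191): 92²+191² = 44945 < 74529 = 273² → obtuse
1 of the 5 is right.

1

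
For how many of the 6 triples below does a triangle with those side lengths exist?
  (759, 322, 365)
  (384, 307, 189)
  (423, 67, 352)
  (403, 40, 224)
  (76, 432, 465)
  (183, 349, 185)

3

(322,365,759): 322+365 ≤ 759 → not valid
(189,307,384): 189+307 > 384 → valid
(67,352,423): 67+352 ≤ 423 → not valid
(40,224,403): 40+224 ≤ 403 → not valid
(76,432,465): 76+432 > 465 → valid
(183,185,349): 183+185 > 349 → valid
3 of the 6 triples form a triangle.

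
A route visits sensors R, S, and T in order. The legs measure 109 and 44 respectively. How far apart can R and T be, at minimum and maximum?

By the triangle inequality, |109 − 44| ≤ RT ≤ 109 + 44.

65 ≤ RT ≤ 153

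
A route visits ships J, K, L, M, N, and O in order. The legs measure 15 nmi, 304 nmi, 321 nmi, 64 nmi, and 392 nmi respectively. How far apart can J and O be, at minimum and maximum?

The maximum is all hops collinear in one direction: 15 + 304 + 321 + 64 + 392 = 1096.
The longest hop is 392; the others sum to 704. Since 392 ≤ 704, the path can fold back on itself completely, so the minimum distance is 0.

0 ≤ JO ≤ 1096 nmi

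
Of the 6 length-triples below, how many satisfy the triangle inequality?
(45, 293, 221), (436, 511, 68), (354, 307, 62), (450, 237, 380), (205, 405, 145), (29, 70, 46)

3

(45,221,293): 45+221 ≤ 293 → not valid
(68,436,511): 68+436 ≤ 511 → not valid
(62,307,354): 62+307 > 354 → valid
(237,380,450): 237+380 > 450 → valid
(145,205,405): 145+205 ≤ 405 → not valid
(29,46,70): 29+46 > 70 → valid
3 of the 6 triples form a triangle.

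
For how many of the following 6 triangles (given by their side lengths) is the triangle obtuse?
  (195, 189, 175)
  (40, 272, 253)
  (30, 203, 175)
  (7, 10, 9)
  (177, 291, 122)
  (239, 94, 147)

4

(195,189,175): 175²+189² = 66346 > 38025 = 195² → acute
(40,272,253): 40²+253² = 65609 < 73984 = 272² → obtuse
(30,203,175): 30²+175² = 31525 < 41209 = 203² → obtuse
(7,10,9): 7²+9² = 130 > 100 = 10² → acute
(177,291,122): 122²+177² = 46213 < 84681 = 291² → obtuse
(239,94,147): 94²+147² = 30445 < 57121 = 239² → obtuse
4 of the 6 are obtuse.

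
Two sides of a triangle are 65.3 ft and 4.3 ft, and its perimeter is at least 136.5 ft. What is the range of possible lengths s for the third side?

Triangle inequality alone gives 61.0 < s < 69.6.
The perimeter condition gives s ≥ 136.5 − 65.3 − 4.3 = 66.9.
Intersecting the two: 66.9 ≤ s < 69.6.

66.9 ≤ s < 69.6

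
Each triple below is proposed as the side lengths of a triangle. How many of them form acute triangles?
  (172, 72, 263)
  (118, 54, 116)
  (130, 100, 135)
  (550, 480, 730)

2

(172,72,263): 72+172 ≤ 263, not a triangle
(118,54,116): 54²+116² = 16372 > 13924 = 118² → acute
(130,100,135): 100²+130² = 26900 > 18225 = 135² → acute
(550,480,730): 480²+550² = 532900 = 730² → right
2 of the 4 are acute.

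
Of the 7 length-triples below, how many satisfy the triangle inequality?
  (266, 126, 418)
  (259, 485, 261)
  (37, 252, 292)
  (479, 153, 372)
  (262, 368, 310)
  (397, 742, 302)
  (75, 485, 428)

(126,266,418): 126+266 ≤ 418 → not valid
(259,261,485): 259+261 > 485 → valid
(37,252,292): 37+252 ≤ 292 → not valid
(153,372,479): 153+372 > 479 → valid
(262,310,368): 262+310 > 368 → valid
(302,397,742): 302+397 ≤ 742 → not valid
(75,428,485): 75+428 > 485 → valid
4 of the 7 triples form a triangle.

4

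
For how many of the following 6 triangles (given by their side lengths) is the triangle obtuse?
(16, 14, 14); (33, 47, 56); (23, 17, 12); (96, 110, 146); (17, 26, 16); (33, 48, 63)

3

(16,14,14): 14²+14² = 392 > 256 = 16² → acute
(33,47,56): 33²+47² = 3298 > 3136 = 56² → acute
(23,17,12): 12²+17² = 433 < 529 = 23² → obtuse
(96,110,146): 96²+110² = 21316 = 146² → right
(17,26,16): 16²+17² = 545 < 676 = 26² → obtuse
(33,48,63): 33²+48² = 3393 < 3969 = 63² → obtuse
3 of the 6 are obtuse.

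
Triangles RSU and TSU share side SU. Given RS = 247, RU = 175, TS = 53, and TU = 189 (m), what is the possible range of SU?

136 < SU < 242

From triangle RSU: |247 − 175| < SU < 247 + 175, i.e. 72 < SU < 422.
From triangle TSU: 136 < SU < 242.
Both must hold, so SU lies in the intersection.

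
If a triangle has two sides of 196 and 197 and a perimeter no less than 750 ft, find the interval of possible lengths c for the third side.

357 ≤ c < 393

Triangle inequality alone gives 1 < c < 393.
The perimeter condition gives c ≥ 750 − 196 − 197 = 357.
Intersecting the two: 357 ≤ c < 393.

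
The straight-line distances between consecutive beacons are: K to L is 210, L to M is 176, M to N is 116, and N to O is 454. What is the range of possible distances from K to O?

0 ≤ KO ≤ 956

The maximum is all hops collinear in one direction: 210 + 176 + 116 + 454 = 956.
The longest hop is 454; the others sum to 502. Since 454 ≤ 502, the path can fold back on itself completely, so the minimum distance is 0.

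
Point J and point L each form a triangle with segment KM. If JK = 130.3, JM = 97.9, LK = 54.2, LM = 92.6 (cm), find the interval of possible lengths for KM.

From triangle JKM: |130.3 − 97.9| < KM < 130.3 + 97.9, i.e. 32.4 < KM < 228.2.
From triangle LKM: 38.4 < KM < 146.8.
Both must hold, so KM lies in the intersection.

38.4 < KM < 146.8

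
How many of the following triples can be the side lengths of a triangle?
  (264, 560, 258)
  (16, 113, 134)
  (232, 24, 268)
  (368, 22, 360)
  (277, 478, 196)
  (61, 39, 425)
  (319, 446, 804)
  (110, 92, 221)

1

(258,264,560): 258+264 ≤ 560 → not valid
(16,113,134): 16+113 ≤ 134 → not valid
(24,232,268): 24+232 ≤ 268 → not valid
(22,360,368): 22+360 > 368 → valid
(196,277,478): 196+277 ≤ 478 → not valid
(39,61,425): 39+61 ≤ 425 → not valid
(319,446,804): 319+446 ≤ 804 → not valid
(92,110,221): 92+110 ≤ 221 → not valid
1 of the 8 triples forms a triangle.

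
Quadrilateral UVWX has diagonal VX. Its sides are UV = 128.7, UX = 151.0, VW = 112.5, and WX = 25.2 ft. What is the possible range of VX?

87.3 < VX < 137.7

From triangle UVX: |128.7 − 151.0| < VX < 128.7 + 151.0, i.e. 22.3 < VX < 279.7.
From triangle WVX: 87.3 < VX < 137.7.
Both must hold, so VX lies in the intersection.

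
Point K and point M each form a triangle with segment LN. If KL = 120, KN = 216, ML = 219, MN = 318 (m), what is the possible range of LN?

From triangle KLN: |120 − 216| < LN < 120 + 216, i.e. 96 < LN < 336.
From triangle MLN: 99 < LN < 537.
Both must hold, so LN lies in the intersection.

99 < LN < 336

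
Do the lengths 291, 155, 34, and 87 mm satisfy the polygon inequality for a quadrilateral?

For a quadrilateral, each side must be shorter than the sum of the others.
Here the longest side is 291, but the remaining 3 sides sum to only 276.

No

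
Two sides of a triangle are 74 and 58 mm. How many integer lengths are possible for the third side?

The third side lies in the open interval (16, 132).
Integers from 17 to 131 inclusive: 131 − 17 + 1 = 115.

115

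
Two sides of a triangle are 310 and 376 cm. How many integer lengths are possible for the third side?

619

The third side lies in the open interval (66, 686).
Integers from 67 to 685 inclusive: 685 − 67 + 1 = 619.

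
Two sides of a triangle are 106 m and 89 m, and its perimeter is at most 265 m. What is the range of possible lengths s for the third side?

Triangle inequality alone gives 17 < s < 195.
The perimeter condition gives s ≤ 265 − 106 − 89 = 70.
Intersecting the two: 17 < s ≤ 70.

17 < s ≤ 70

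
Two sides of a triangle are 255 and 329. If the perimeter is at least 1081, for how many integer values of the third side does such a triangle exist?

Triangle inequality: 74 < x < 584. Perimeter ≥ 1081 gives x ≥ 1081 − 255 − 329 = 497.
So 497 ≤ x < 584; integers 497 through 583: 87 values.

87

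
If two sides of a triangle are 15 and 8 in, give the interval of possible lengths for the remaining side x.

By the triangle inequality, x must be less than 15 + 8 = 23 and greater than |15 − 8| = 7.

7 < x < 23 (in)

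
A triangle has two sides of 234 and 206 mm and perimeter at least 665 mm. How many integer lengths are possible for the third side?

Triangle inequality: 28 < x < 440. Perimeter ≥ 665 gives x ≥ 665 − 234 − 206 = 225.
So 225 ≤ x < 440; integers 225 through 439: 215 values.

215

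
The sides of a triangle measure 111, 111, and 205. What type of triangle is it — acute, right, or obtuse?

Compare the square of the longest side to the sum of squares of the other two: 111² + 111² = 24642 < 42025 = 205².

obtuse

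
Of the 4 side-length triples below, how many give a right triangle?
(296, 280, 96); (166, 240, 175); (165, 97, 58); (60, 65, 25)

(296,280,96): 96²+280² = 87616 = 296² → right
(166,240,175): 166²+175² = 58181 > 57600 = 240² → acute
(165,97,58): 58+97 ≤ 165, not a triangle
(60,65,25): 25²+60² = 4225 = 65² → right
2 of the 4 are right.

2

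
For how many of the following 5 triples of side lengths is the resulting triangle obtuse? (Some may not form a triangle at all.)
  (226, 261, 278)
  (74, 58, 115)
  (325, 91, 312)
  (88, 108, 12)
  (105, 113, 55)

(226,261,278): 226²+261² = 119197 > 77284 = 278² → acute
(74,58,115): 58²+74² = 8840 < 13225 = 115² → obtuse
(325,91,312): 91²+312² = 105625 = 325² → right
(88,108,12): 12+88 ≤ 108, not a triangle
(105,113,55): 55²+105² = 14050 > 12769 = 113² → acute
1 of the 5 is obtuse.

1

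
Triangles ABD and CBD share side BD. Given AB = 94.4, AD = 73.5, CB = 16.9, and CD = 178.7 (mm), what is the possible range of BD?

161.8 < BD < 167.9

From triangle ABD: |94.4 − 73.5| < BD < 94.4 + 73.5, i.e. 20.9 < BD < 167.9.
From triangle CBD: 161.8 < BD < 195.6.
Both must hold, so BD lies in the intersection.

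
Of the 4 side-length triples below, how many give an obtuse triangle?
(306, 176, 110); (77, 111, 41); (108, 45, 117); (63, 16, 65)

1

(306,176,110): 110+176 ≤ 306, not a triangle
(77,111,41): 41²+77² = 7610 < 12321 = 111² → obtuse
(108,45,117): 45²+108² = 13689 = 117² → right
(63,16,65): 16²+63² = 4225 = 65² → right
1 of the 4 is obtuse.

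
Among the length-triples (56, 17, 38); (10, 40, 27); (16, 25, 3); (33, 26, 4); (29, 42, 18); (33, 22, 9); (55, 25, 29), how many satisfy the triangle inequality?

(17,38,56): 17+38 ≤ 56 → not valid
(10,27,40): 10+27 ≤ 40 → not valid
(3,16,25): 3+16 ≤ 25 → not valid
(4,26,33): 4+26 ≤ 33 → not valid
(18,29,42): 18+29 > 42 → valid
(9,22,33): 9+22 ≤ 33 → not valid
(25,29,55): 25+29 ≤ 55 → not valid
1 of the 7 triples forms a triangle.

1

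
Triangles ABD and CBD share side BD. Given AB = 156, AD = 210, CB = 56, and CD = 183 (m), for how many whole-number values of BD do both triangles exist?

From triangle ABD: 54 < BD < 366.
From triangle CBD: 127 < BD < 239.
Intersection: 127 < BD < 239, so integers 128 through 238: 111 values.

111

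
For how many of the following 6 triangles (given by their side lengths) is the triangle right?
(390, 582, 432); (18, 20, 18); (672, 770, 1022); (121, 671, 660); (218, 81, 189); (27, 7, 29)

(390,582,432): 390²+432² = 338724 = 582² → right
(18,20,18): 18²+18² = 648 > 400 = 20² → acute
(672,770,1022): 672²+770² = 1044484 = 1022² → right
(121,671,660): 121²+660² = 450241 = 671² → right
(218,81,189): 81²+189² = 42282 < 47524 = 218² → obtuse
(27,7,29): 7²+27² = 778 < 841 = 29² → obtuse
3 of the 6 are right.

3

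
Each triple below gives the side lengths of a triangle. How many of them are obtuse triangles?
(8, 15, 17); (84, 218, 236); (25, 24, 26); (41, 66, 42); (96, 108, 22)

3

(8,15,17): 8²+15² = 289 = 17² → right
(84,218,236): 84²+218² = 54580 < 55696 = 236² → obtuse
(25,24,26): 24²+25² = 1201 > 676 = 26² → acute
(41,66,42): 41²+42² = 3445 < 4356 = 66² → obtuse
(96,108,22): 22²+96² = 9700 < 11664 = 108² → obtuse
3 of the 5 are obtuse.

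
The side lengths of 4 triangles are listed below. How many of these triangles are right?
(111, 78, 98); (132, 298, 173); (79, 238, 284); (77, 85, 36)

(111,78,98): 78²+98² = 15688 > 12321 = 111² → acute
(132,298,173): 132²+173² = 47353 < 88804 = 298² → obtuse
(79,238,284): 79²+238² = 62885 < 80656 = 284² → obtuse
(77,85,36): 36²+77² = 7225 = 85² → right
1 of the 4 is right.

1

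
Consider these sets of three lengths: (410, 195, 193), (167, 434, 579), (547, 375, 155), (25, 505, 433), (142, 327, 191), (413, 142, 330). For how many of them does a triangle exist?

3

(193,195,410): 193+195 ≤ 410 → not valid
(167,434,579): 167+434 > 579 → valid
(155,375,547): 155+375 ≤ 547 → not valid
(25,433,505): 25+433 ≤ 505 → not valid
(142,191,327): 142+191 > 327 → valid
(142,330,413): 142+330 > 413 → valid
3 of the 6 triples form a triangle.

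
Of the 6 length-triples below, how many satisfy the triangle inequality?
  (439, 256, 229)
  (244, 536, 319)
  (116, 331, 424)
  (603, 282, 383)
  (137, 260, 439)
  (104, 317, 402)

5

(229,256,439): 229+256 > 439 → valid
(244,319,536): 244+319 > 536 → valid
(116,331,424): 116+331 > 424 → valid
(282,383,603): 282+383 > 603 → valid
(137,260,439): 137+260 ≤ 439 → not valid
(104,317,402): 104+317 > 402 → valid
5 of the 6 triples form a triangle.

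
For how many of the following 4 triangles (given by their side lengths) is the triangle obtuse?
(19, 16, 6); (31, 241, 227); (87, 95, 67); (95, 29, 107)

3

(19,16,6): 6²+16² = 292 < 361 = 19² → obtuse
(31,241,227): 31²+227² = 52490 < 58081 = 241² → obtuse
(87,95,67): 67²+87² = 12058 > 9025 = 95² → acute
(95,29,107): 29²+95² = 9866 < 11449 = 107² → obtuse
3 of the 4 are obtuse.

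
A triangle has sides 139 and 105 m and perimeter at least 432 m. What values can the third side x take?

Triangle inequality alone gives 34 < x < 244.
The perimeter condition gives x ≥ 432 − 139 − 105 = 188.
Intersecting the two: 188 ≤ x < 244.

188 ≤ x < 244 m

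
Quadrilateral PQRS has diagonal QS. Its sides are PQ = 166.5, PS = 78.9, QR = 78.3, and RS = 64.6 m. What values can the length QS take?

87.6 < QS < 142.9

From triangle PQS: |166.5 − 78.9| < QS < 166.5 + 78.9, i.e. 87.6 < QS < 245.4.
From triangle RQS: 13.7 < QS < 142.9.
Both must hold, so QS lies in the intersection.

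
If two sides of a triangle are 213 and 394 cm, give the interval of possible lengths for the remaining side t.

By the triangle inequality, t must be less than 213 + 394 = 607 and greater than |213 − 394| = 181.

181 < t < 607 (cm)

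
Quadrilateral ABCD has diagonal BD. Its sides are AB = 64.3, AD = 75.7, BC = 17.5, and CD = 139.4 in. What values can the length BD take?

121.9 < BD < 140.0

From triangle ABD: |64.3 − 75.7| < BD < 64.3 + 75.7, i.e. 11.4 < BD < 140.0.
From triangle CBD: 121.9 < BD < 156.9.
Both must hold, so BD lies in the intersection.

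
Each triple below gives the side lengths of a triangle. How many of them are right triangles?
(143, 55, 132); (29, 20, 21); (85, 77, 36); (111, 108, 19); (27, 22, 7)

3

(143,55,132): 55²+132² = 20449 = 143² → right
(29,20,21): 20²+21² = 841 = 29² → right
(85,77,36): 36²+77² = 7225 = 85² → right
(111,108,19): 19²+108² = 12025 < 12321 = 111² → obtuse
(27,22,7): 7²+22² = 533 < 729 = 27² → obtuse
3 of the 5 are right.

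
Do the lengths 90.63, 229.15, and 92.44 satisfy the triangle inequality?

No

The longest side is 229.15, but the other two sum to only 183.07.
183.07 < 229.15, so the triangle inequality fails.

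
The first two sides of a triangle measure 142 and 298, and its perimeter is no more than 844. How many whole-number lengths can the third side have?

Triangle inequality: 156 < x < 440. Perimeter ≤ 844 gives x ≤ 844 − 142 − 298 = 404.
So 156 < x ≤ 404; integers 157 through 404: 248 values.

248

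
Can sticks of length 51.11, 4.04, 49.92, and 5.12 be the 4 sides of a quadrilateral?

Yes

A quadrilateral exists iff every side is shorter than the sum of the others — equivalently, the longest side is less than the sum of the rest.
Longest side 51.11 < 59.08 (sum of the remaining 3), so yes.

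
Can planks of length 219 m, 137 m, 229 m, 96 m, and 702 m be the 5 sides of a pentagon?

For a pentagon, each side must be shorter than the sum of the others.
Here the longest side is 702, but the remaining 4 sides sum to only 681.

No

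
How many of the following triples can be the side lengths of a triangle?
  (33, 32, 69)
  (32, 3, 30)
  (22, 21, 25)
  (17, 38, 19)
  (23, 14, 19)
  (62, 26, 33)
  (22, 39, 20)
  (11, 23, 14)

5

(32,33,69): 32+33 ≤ 69 → not valid
(3,30,32): 3+30 > 32 → valid
(21,22,25): 21+22 > 25 → valid
(17,19,38): 17+19 ≤ 38 → not valid
(14,19,23): 14+19 > 23 → valid
(26,33,62): 26+33 ≤ 62 → not valid
(20,22,39): 20+22 > 39 → valid
(11,14,23): 11+14 > 23 → valid
5 of the 8 triples form a triangle.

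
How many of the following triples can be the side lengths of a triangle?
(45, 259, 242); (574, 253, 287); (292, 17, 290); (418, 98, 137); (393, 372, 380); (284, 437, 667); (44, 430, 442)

(45,242,259): 45+242 > 259 → valid
(253,287,574): 253+287 ≤ 574 → not valid
(17,290,292): 17+290 > 292 → valid
(98,137,418): 98+137 ≤ 418 → not valid
(372,380,393): 372+380 > 393 → valid
(284,437,667): 284+437 > 667 → valid
(44,430,442): 44+430 > 442 → valid
5 of the 7 triples form a triangle.

5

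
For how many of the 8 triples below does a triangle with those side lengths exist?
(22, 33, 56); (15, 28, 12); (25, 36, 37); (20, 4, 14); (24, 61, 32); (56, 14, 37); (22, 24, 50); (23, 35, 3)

(22,33,56): 22+33 ≤ 56 → not valid
(12,15,28): 12+15 ≤ 28 → not valid
(25,36,37): 25+36 > 37 → valid
(4,14,20): 4+14 ≤ 20 → not valid
(24,32,61): 24+32 ≤ 61 → not valid
(14,37,56): 14+37 ≤ 56 → not valid
(22,24,50): 22+24 ≤ 50 → not valid
(3,23,35): 3+23 ≤ 35 → not valid
1 of the 8 triples forms a triangle.

1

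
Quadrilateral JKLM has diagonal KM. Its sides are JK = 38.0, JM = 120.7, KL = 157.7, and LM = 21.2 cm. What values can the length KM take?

136.5 < KM < 158.7

From triangle JKM: |38.0 − 120.7| < KM < 38.0 + 120.7, i.e. 82.7 < KM < 158.7.
From triangle LKM: 136.5 < KM < 178.9.
Both must hold, so KM lies in the intersection.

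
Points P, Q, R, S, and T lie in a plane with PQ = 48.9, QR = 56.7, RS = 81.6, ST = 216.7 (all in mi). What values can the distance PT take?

The maximum is all hops collinear in one direction: 48.9 + 56.7 + 81.6 + 216.7 = 403.9.
The longest hop is 216.7; the others sum to 187.2. Folding the others back against it leaves at least 216.7 − 187.2 = 29.5.

29.5 ≤ PT ≤ 403.9 mi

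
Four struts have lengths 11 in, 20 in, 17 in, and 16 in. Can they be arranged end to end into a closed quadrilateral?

A quadrilateral exists iff every side is shorter than the sum of the others — equivalently, the longest side is less than the sum of the rest.
Longest side 20 < 44 (sum of the remaining 3), so yes.

Yes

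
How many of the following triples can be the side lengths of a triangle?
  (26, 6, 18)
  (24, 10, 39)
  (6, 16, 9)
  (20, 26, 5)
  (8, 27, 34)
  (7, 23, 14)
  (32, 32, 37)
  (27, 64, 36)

(6,18,26): 6+18 ≤ 26 → not valid
(10,24,39): 10+24 ≤ 39 → not valid
(6,9,16): 6+9 ≤ 16 → not valid
(5,20,26): 5+20 ≤ 26 → not valid
(8,27,34): 8+27 > 34 → valid
(7,14,23): 7+14 ≤ 23 → not valid
(32,32,37): 32+32 > 37 → valid
(27,36,64): 27+36 ≤ 64 → not valid
2 of the 8 triples form a triangle.

2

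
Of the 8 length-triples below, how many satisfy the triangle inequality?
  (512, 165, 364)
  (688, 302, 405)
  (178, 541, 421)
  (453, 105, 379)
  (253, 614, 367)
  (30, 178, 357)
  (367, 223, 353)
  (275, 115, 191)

(165,364,512): 165+364 > 512 → valid
(302,405,688): 302+405 > 688 → valid
(178,421,541): 178+421 > 541 → valid
(105,379,453): 105+379 > 453 → valid
(253,367,614): 253+367 > 614 → valid
(30,178,357): 30+178 ≤ 357 → not valid
(223,353,367): 223+353 > 367 → valid
(115,191,275): 115+191 > 275 → valid
7 of the 8 triples form a triangle.

7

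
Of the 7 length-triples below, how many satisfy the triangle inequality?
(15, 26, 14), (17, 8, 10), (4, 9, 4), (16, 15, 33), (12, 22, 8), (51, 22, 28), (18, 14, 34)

(14,15,26): 14+15 > 26 → valid
(8,10,17): 8+10 > 17 → valid
(4,4,9): 4+4 ≤ 9 → not valid
(15,16,33): 15+16 ≤ 33 → not valid
(8,12,22): 8+12 ≤ 22 → not valid
(22,28,51): 22+28 ≤ 51 → not valid
(14,18,34): 14+18 ≤ 34 → not valid
2 of the 7 triples form a triangle.

2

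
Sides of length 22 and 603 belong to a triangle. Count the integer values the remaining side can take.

43

The third side lies in the open interval (581, 625).
Integers from 582 to 624 inclusive: 624 − 582 + 1 = 43.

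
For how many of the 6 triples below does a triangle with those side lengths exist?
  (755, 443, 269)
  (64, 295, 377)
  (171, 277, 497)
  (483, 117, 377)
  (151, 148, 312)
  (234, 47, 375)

(269,443,755): 269+443 ≤ 755 → not valid
(64,295,377): 64+295 ≤ 377 → not valid
(171,277,497): 171+277 ≤ 497 → not valid
(117,377,483): 117+377 > 483 → valid
(148,151,312): 148+151 ≤ 312 → not valid
(47,234,375): 47+234 ≤ 375 → not valid
1 of the 6 triples forms a triangle.

1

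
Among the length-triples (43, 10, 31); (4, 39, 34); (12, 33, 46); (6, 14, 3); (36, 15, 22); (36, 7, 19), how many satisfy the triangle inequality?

(10,31,43): 10+31 ≤ 43 → not valid
(4,34,39): 4+34 ≤ 39 → not valid
(12,33,46): 12+33 ≤ 46 → not valid
(3,6,14): 3+6 ≤ 14 → not valid
(15,22,36): 15+22 > 36 → valid
(7,19,36): 7+19 ≤ 36 → not valid
1 of the 6 triples forms a triangle.

1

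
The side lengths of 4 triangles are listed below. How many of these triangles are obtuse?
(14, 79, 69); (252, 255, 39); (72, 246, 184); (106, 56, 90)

(14,79,69): 14²+69² = 4957 < 6241 = 79² → obtuse
(252,255,39): 39²+252² = 65025 = 255² → right
(72,246,184): 72²+184² = 39040 < 60516 = 246² → obtuse
(106,56,90): 56²+90² = 11236 = 106² → right
2 of the 4 are obtuse.

2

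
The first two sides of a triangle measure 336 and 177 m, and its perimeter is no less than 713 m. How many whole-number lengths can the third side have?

313

Triangle inequality: 159 < x < 513. Perimeter ≥ 713 gives x ≥ 713 − 336 − 177 = 200.
So 200 ≤ x < 513; integers 200 through 512: 313 values.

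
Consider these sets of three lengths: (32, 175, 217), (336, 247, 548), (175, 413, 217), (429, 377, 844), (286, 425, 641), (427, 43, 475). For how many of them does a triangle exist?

(32,175,217): 32+175 ≤ 217 → not valid
(247,336,548): 247+336 > 548 → valid
(175,217,413): 175+217 ≤ 413 → not valid
(377,429,844): 377+429 ≤ 844 → not valid
(286,425,641): 286+425 > 641 → valid
(43,427,475): 43+427 ≤ 475 → not valid
2 of the 6 triples form a triangle.

2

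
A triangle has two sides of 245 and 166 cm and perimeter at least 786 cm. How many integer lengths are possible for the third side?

36

Triangle inequality: 79 < x < 411. Perimeter ≥ 786 gives x ≥ 786 − 245 − 166 = 375.
So 375 ≤ x < 411; integers 375 through 410: 36 values.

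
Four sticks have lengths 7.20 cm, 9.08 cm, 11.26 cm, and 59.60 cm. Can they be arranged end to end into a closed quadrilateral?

No

For a quadrilateral, each side must be shorter than the sum of the others.
Here the longest side is 59.60, but the remaining 3 sides sum to only 27.54.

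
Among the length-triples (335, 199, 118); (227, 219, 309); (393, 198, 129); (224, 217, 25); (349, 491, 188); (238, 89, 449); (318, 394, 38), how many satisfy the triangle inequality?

3

(118,199,335): 118+199 ≤ 335 → not valid
(219,227,309): 219+227 > 309 → valid
(129,198,393): 129+198 ≤ 393 → not valid
(25,217,224): 25+217 > 224 → valid
(188,349,491): 188+349 > 491 → valid
(89,238,449): 89+238 ≤ 449 → not valid
(38,318,394): 38+318 ≤ 394 → not valid
3 of the 7 triples form a triangle.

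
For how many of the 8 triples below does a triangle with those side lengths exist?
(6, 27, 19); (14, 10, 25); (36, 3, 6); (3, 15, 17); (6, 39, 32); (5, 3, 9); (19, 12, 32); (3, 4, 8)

(6,19,27): 6+19 ≤ 27 → not valid
(10,14,25): 10+14 ≤ 25 → not valid
(3,6,36): 3+6 ≤ 36 → not valid
(3,15,17): 3+15 > 17 → valid
(6,32,39): 6+32 ≤ 39 → not valid
(3,5,9): 3+5 ≤ 9 → not valid
(12,19,32): 12+19 ≤ 32 → not valid
(3,4,8): 3+4 ≤ 8 → not valid
1 of the 8 triples forms a triangle.

1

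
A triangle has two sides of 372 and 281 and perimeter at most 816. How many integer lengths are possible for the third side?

72

Triangle inequality: 91 < x < 653. Perimeter ≤ 816 gives x ≤ 816 − 372 − 281 = 163.
So 91 < x ≤ 163; integers 92 through 163: 72 values.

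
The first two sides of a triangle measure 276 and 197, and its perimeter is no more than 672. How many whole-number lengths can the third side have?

120

Triangle inequality: 79 < x < 473. Perimeter ≤ 672 gives x ≤ 672 − 276 − 197 = 199.
So 79 < x ≤ 199; integers 80 through 199: 120 values.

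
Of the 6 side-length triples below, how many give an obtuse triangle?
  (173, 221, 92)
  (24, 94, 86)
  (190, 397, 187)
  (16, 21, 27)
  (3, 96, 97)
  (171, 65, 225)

5

(173,221,92): 92²+173² = 38393 < 48841 = 221² → obtuse
(24,94,86): 24²+86² = 7972 < 8836 = 94² → obtuse
(190,397,187): 187+190 ≤ 397, not a triangle
(16,21,27): 16²+21² = 697 < 729 = 27² → obtuse
(3,96,97): 3²+96² = 9225 < 9409 = 97² → obtuse
(171,65,225): 65²+171² = 33466 < 50625 = 225² → obtuse
5 of the 6 are obtuse.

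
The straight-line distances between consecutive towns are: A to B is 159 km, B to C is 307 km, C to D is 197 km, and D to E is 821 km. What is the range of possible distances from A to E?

158 ≤ AE ≤ 1484 km

The maximum is all hops collinear in one direction: 159 + 307 + 197 + 821 = 1484.
The longest hop is 821; the others sum to 663. Folding the others back against it leaves at least 821 − 663 = 158.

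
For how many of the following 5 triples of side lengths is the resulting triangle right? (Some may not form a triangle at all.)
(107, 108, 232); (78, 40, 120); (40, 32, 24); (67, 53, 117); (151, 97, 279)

(107,108,232): 107+108 ≤ 232, not a triangle
(78,40,120): 40+78 ≤ 120, not a triangle
(40,32,24): 24²+32² = 1600 = 40² → right
(67,53,117): 53²+67² = 7298 < 13689 = 117² → obtuse
(151,97,279): 97+151 ≤ 279, not a triangle
1 of the 5 is right.

1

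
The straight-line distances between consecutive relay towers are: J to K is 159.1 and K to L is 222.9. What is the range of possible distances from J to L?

By the triangle inequality, |159.1 − 222.9| ≤ JL ≤ 159.1 + 222.9.

63.8 ≤ JL ≤ 382.0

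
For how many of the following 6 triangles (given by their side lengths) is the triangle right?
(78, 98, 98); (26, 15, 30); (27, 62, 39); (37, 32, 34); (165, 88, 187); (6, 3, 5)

1

(78,98,98): 78²+98² = 15688 > 9604 = 98² → acute
(26,15,30): 15²+26² = 901 > 900 = 30² → acute
(27,62,39): 27²+39² = 2250 < 3844 = 62² → obtuse
(37,32,34): 32²+34² = 2180 > 1369 = 37² → acute
(165,88,187): 88²+165² = 34969 = 187² → right
(6,3,5): 3²+5² = 34 < 36 = 6² → obtuse
1 of the 6 is right.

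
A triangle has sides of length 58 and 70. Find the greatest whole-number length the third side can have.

127

The third side must be strictly less than 58 + 70 = 128.
The largest integer below 128 is 127.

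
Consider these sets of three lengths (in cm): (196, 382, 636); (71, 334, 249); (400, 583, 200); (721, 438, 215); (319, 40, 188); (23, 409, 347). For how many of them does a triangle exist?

(196,382,636): 196+382 ≤ 636 → not valid
(71,249,334): 71+249 ≤ 334 → not valid
(200,400,583): 200+400 > 583 → valid
(215,438,721): 215+438 ≤ 721 → not valid
(40,188,319): 40+188 ≤ 319 → not valid
(23,347,409): 23+347 ≤ 409 → not valid
1 of the 6 triples forms a triangle.

1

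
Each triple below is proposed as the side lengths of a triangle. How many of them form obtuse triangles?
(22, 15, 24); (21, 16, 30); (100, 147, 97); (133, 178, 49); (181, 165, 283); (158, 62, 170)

5

(22,15,24): 15²+22² = 709 > 576 = 24² → acute
(21,16,30): 16²+21² = 697 < 900 = 30² → obtuse
(100,147,97): 97²+100² = 19409 < 21609 = 147² → obtuse
(133,178,49): 49²+133² = 20090 < 31684 = 178² → obtuse
(181,165,283): 165²+181² = 59986 < 80089 = 283² → obtuse
(158,62,170): 62²+158² = 28808 < 28900 = 170² → obtuse
5 of the 6 are obtuse.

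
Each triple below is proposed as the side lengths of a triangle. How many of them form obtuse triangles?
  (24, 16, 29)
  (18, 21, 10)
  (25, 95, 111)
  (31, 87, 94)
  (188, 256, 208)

4

(24,16,29): 16²+24² = 832 < 841 = 29² → obtuse
(18,21,10): 10²+18² = 424 < 441 = 21² → obtuse
(25,95,111): 25²+95² = 9650 < 12321 = 111² → obtuse
(31,87,94): 31²+87² = 8530 < 8836 = 94² → obtuse
(188,256,208): 188²+208² = 78608 > 65536 = 256² → acute
4 of the 5 are obtuse.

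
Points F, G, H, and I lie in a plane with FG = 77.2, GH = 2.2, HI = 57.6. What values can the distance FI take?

17.4 ≤ FI ≤ 137.0

The maximum is all hops collinear in one direction: 77.2 + 2.2 + 57.6 = 137.0.
The longest hop is 77.2; the others sum to 59.8. Folding the others back against it leaves at least 77.2 − 59.8 = 17.4.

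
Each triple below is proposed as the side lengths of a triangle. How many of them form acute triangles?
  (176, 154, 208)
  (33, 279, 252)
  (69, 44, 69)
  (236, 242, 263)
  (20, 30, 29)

(176,154,208): 154²+176² = 54692 > 43264 = 208² → acute
(33,279,252): 33²+252² = 64593 < 77841 = 279² → obtuse
(69,44,69): 44²+69² = 6697 > 4761 = 69² → acute
(236,242,263): 236²+242² = 114260 > 69169 = 263² → acute
(20,30,29): 20²+29² = 1241 > 900 = 30² → acute
4 of the 5 are acute.

4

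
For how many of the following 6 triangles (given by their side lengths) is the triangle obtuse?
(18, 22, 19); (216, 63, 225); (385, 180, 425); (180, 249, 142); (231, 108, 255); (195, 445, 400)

1

(18,22,19): 18²+19² = 685 > 484 = 22² → acute
(216,63,225): 63²+216² = 50625 = 225² → right
(385,180,425): 180²+385² = 180625 = 425² → right
(180,249,142): 142²+180² = 52564 < 62001 = 249² → obtuse
(231,108,255): 108²+231² = 65025 = 255² → right
(195,445,400): 195²+400² = 198025 = 445² → right
1 of the 6 is obtuse.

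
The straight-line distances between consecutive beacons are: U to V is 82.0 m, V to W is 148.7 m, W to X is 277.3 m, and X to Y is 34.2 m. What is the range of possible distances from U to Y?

12.4 ≤ UY ≤ 542.2 m

The maximum is all hops collinear in one direction: 82.0 + 148.7 + 277.3 + 34.2 = 542.2.
The longest hop is 277.3; the others sum to 264.9. Folding the others back against it leaves at least 277.3 − 264.9 = 12.4.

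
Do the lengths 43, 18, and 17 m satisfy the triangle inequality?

No

The longest side is 43, but the other two sum to only 35.
35 < 43, so the triangle inequality fails.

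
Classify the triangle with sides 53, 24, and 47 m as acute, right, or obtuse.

Compare the square of the longest side to the sum of squares of the other two: 24² + 47² = 2785 < 2809 = 53².

obtuse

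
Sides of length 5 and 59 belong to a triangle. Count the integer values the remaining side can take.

9

The third side lies in the open interval (54, 64).
Integers from 55 to 63 inclusive: 63 − 55 + 1 = 9.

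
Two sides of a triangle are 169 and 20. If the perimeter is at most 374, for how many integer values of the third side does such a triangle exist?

36

Triangle inequality: 149 < x < 189. Perimeter ≤ 374 gives x ≤ 374 − 169 − 20 = 185.
So 149 < x ≤ 185; integers 150 through 185: 36 values.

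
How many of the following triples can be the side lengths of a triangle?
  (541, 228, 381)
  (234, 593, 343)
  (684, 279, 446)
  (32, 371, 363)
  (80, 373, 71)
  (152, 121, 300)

(228,381,541): 228+381 > 541 → valid
(234,343,593): 234+343 ≤ 593 → not valid
(279,446,684): 279+446 > 684 → valid
(32,363,371): 32+363 > 371 → valid
(71,80,373): 71+80 ≤ 373 → not valid
(121,152,300): 121+152 ≤ 300 → not valid
3 of the 6 triples form a triangle.

3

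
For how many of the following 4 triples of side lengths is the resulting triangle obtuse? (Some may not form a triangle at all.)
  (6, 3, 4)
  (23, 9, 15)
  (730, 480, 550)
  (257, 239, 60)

3

(6,3,4): 3²+4² = 25 < 36 = 6² → obtuse
(23,9,15): 9²+15² = 306 < 529 = 23² → obtuse
(730,480,550): 480²+550² = 532900 = 730² → right
(257,239,60): 60²+239² = 60721 < 66049 = 257² → obtuse
3 of the 4 are obtuse.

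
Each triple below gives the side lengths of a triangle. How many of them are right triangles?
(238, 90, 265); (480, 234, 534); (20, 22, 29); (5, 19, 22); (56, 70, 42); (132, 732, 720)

3

(238,90,265): 90²+238² = 64744 < 70225 = 265² → obtuse
(480,234,534): 234²+480² = 285156 = 534² → right
(20,22,29): 20²+22² = 884 > 841 = 29² → acute
(5,19,22): 5²+19² = 386 < 484 = 22² → obtuse
(56,70,42): 42²+56² = 4900 = 70² → right
(132,732,720): 132²+720² = 535824 = 732² → right
3 of the 6 are right.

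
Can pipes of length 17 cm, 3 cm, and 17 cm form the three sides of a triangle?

Yes

The longest side is 17, and the other two sum to 20.
Since 20 > 17, the triangle inequality holds.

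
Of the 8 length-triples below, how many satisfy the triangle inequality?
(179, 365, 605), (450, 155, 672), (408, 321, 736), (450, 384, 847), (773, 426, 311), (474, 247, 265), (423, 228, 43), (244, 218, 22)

(179,365,605): 179+365 ≤ 605 → not valid
(155,450,672): 155+450 ≤ 672 → not valid
(321,408,736): 321+408 ≤ 736 → not valid
(384,450,847): 384+450 ≤ 847 → not valid
(311,426,773): 311+426 ≤ 773 → not valid
(247,265,474): 247+265 > 474 → valid
(43,228,423): 43+228 ≤ 423 → not valid
(22,218,244): 22+218 ≤ 244 → not valid
1 of the 8 triples forms a triangle.

1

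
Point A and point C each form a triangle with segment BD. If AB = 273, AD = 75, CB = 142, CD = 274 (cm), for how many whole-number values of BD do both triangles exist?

From triangle ABD: 198 < BD < 348.
From triangle CBD: 132 < BD < 416.
Intersection: 198 < BD < 348, so integers 199 through 347: 149 values.

149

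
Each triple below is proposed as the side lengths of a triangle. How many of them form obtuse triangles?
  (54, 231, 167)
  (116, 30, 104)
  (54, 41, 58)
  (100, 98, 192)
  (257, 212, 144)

3

(54,231,167): 54+167 ≤ 231, not a triangle
(116,30,104): 30²+104² = 11716 < 13456 = 116² → obtuse
(54,41,58): 41²+54² = 4597 > 3364 = 58² → acute
(100,98,192): 98²+100² = 19604 < 36864 = 192² → obtuse
(257,212,144): 144²+212² = 65680 < 66049 = 257² → obtuse
3 of the 5 are obtuse.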